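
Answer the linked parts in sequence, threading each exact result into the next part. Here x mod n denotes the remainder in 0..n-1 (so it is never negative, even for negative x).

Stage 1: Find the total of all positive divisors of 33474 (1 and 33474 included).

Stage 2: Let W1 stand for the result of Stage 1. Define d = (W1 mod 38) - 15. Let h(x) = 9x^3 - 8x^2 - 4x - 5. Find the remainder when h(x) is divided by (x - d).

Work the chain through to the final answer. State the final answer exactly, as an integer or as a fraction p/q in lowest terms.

-32120

Stage 1: 33474 = 2 * 3 * 7 * 797; sigma = (1 + 2) * (1 + 3) * (1 + 7) * (1 + 797) = 3 * 4 * 8 * 798 = 76608; answer 76608
Stage 2: W1 = 76608; d = -15; remainder = value at the root: 9*(-15)^3 - 8*(-15)^2 - 4*(-15)^1 - 5 = (-30375) + (-1800) + (60) + (-5) = -32120; answer -32120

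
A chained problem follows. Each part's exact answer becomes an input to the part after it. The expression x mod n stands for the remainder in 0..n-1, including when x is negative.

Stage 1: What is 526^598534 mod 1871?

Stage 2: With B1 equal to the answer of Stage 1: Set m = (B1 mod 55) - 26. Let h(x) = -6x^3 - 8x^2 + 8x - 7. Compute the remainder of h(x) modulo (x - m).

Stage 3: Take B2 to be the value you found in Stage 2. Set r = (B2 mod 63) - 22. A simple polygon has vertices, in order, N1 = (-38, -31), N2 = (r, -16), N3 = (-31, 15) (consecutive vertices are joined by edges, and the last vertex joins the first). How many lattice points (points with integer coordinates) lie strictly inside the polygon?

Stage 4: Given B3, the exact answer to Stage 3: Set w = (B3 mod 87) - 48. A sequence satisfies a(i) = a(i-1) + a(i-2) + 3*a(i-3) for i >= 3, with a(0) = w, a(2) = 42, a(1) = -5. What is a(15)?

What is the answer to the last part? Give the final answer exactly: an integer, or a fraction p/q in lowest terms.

Stage 1: squarings mod 1871: 526^1=526, 526^2=1639, 526^4=1436, 526^8=254, 526^16=902, 526^32=1590, 526^64=379, 526^128=1445, 526^256=1860, 526^512=121, 526^1024=1544, 526^2048=282, 526^4096=942, 526^8192=510, 526^16384=31, 526^32768=961, 526^65536=1118, 526^131072=96, 526^262144=1732, 526^524288=611; 526^598534 = 526^2 * 526^4 * 526^512 * 526^8192 * 526^65536 * 526^524288 = 1789 (mod 1871); answer 1789
Stage 2: B1 = 1789; m = 3; remainder = value at the root: -6*(3)^3 - 8*(3)^2 + 8*(3)^1 - 7 = (-162) + (-72) + (24) + (-7) = -217; answer -217
Stage 3: B2 = -217; r = 13; cross terms: (-38*-16 - 13*-31)=1011, (13*15 - -31*-16)=-301, (-31*-31 - -38*15)=1531; twice the area = |2241| = 2241; area = 2241/2; boundary points = 3 + 1 + 1 = 5; strictly interior points = area - boundary/2 + 1 = 1119; answer 1119
Stage 4: B3 = 1119; w = 27; a(3) = 1*(42) + 1*(-5) + 3*(27) = 118; iterating: a(3)=118, a(4)=145, a(5)=389, a(6)=888, a(7)=1712, a(8)=3767, a(9)=8143, a(10)=17046, a(11)=36490, a(12)=77965, a(13)=165593, a(14)=353028, a(15)=752516; answer 752516

752516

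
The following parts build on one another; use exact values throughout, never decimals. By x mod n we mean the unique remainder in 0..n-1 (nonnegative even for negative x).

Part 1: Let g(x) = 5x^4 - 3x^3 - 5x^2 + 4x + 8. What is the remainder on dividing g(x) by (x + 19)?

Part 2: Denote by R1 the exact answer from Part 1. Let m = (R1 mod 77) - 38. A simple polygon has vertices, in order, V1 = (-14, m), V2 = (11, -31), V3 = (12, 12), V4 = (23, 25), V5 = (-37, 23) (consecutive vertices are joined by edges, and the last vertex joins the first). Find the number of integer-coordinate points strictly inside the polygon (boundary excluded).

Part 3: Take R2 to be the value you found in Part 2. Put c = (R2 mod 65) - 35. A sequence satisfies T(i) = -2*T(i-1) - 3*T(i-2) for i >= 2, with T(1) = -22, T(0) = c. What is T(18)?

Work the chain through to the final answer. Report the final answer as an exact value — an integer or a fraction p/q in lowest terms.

-574354

Part 1: remainder = value at the root: 5*(-19)^4 - 3*(-19)^3 - 5*(-19)^2 + 4*(-19)^1 + 8 = (651605) + (20577) + (-1805) + (-76) + (8) = 670309; answer 670309
Part 2: R1 = 670309; m = -14; cross terms: (-14*-31 - 11*-14)=588, (11*12 - 12*-31)=504, (12*25 - 23*12)=24, (23*23 - -37*25)=1454, (-37*-14 - -14*23)=840; twice the area = |3410| = 3410; area = 1705; boundary points = 1 + 1 + 1 + 2 + 1 = 6; strictly interior points = area - boundary/2 + 1 = 1703; answer 1703
Part 3: R2 = 1703; c = -22; T(2) = -2*(-22) - 3*(-22) = 110; iterating: T(2)=110, T(3)=-154, T(4)=-22, T(5)=506, T(6)=-946, T(7)=374, T(8)=2090, T(9)=-5302, T(10)=4334, T(11)=7238, T(12)=-27478, T(13)=33242, T(14)=15950, T(15)=-131626, T(16)=215402, T(17)=-35926, T(18)=-574354; answer -574354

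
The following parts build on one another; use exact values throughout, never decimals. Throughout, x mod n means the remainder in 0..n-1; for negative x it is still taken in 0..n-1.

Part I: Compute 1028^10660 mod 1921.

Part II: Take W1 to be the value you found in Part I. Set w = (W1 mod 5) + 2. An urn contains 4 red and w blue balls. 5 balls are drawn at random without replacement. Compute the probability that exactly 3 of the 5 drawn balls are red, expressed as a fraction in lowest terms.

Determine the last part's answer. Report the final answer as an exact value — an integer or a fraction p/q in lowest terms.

Part I: squarings mod 1921: 1028^1=1028, 1028^2=234, 1028^4=968, 1028^8=1497, 1028^16=1123, 1028^32=953, 1028^64=1497, 1028^128=1123, 1028^256=953, 1028^512=1497, 1028^1024=1123, 1028^2048=953, 1028^4096=1497, 1028^8192=1123; 1028^10660 = 1028^4 * 1028^32 * 1028^128 * 1028^256 * 1028^2048 * 1028^8192 = 1699 (mod 1921); answer 1699
Part II: W1 = 1699; w = 6; total draws C(10,5) = 252; favorable C(4,3)*C(6,2) = 60; P = 5/21; answer 5/21

5/21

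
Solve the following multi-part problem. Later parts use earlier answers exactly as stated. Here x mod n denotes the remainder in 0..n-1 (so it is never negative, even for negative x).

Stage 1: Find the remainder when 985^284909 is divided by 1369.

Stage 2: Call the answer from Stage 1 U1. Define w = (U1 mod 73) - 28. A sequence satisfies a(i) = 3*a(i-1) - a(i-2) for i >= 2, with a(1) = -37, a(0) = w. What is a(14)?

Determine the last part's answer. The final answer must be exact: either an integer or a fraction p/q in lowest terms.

Stage 1: squarings mod 1369: 985^1=985, 985^2=973, 985^4=750, 985^8=1210, 985^16=639, 985^32=359, 985^64=195, 985^128=1062, 985^256=1157, 985^512=1136, 985^1024=898, 985^2048=63, 985^4096=1231, 985^8192=1247, 985^16384=1194, 985^32768=507, 985^65536=1046, 985^131072=285, 985^262144=454; 985^284909 = 985^1 * 985^4 * 985^8 * 985^32 * 985^64 * 985^128 * 985^2048 * 985^4096 * 985^16384 * 985^262144 = 8 (mod 1369); answer 8
Stage 2: U1 = 8; w = -20; a(2) = 3*(-37) - 1*(-20) = -91; iterating: a(2)=-91, a(3)=-236, a(4)=-617, a(5)=-1615, a(6)=-4228, a(7)=-11069, a(8)=-28979, a(9)=-75868, a(10)=-198625, a(11)=-520007, a(12)=-1361396, a(13)=-3564181, a(14)=-9331147; answer -9331147

-9331147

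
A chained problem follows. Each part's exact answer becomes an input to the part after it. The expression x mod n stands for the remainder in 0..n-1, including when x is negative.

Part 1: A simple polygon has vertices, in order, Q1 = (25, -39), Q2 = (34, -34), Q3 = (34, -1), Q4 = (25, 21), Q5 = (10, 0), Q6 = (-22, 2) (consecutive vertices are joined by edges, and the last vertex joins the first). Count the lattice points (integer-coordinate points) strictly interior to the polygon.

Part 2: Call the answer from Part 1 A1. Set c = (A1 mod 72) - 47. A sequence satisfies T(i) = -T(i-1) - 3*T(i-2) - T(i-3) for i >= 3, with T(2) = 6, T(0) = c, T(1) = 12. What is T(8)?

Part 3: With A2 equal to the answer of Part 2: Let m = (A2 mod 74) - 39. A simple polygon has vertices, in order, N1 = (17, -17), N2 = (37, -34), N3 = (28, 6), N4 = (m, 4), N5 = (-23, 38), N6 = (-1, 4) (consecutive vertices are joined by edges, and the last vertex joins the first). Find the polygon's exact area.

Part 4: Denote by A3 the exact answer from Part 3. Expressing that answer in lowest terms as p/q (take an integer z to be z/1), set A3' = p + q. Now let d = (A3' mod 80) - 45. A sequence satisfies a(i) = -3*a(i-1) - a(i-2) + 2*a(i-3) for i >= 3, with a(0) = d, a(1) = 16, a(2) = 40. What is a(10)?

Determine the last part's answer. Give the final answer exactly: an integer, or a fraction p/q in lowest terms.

53476

Part 1: cross terms: (25*-34 - 34*-39)=476, (34*-1 - 34*-34)=1122, (34*21 - 25*-1)=739, (25*0 - 10*21)=-210, (10*2 - -22*0)=20, (-22*-39 - 25*2)=808; twice the area = |2955| = 2955; area = 2955/2; boundary points = 1 + 33 + 1 + 3 + 2 + 1 = 41; strictly interior points = area - boundary/2 + 1 = 1458; answer 1458
Part 2: A1 = 1458; c = -29; T(3) = -1*(6) - 3*(12) - 1*(-29) = -13; iterating: T(3)=-13, T(4)=-17, T(5)=50, T(6)=14, T(7)=-147, T(8)=55; answer 55
Part 3: A2 = 55; m = 16; cross terms: (17*-34 - 37*-17)=51, (37*6 - 28*-34)=1174, (28*4 - 16*6)=16, (16*38 - -23*4)=700, (-23*4 - -1*38)=-54, (-1*-17 - 17*4)=-51; twice the area = |1836| = 1836; area = 918; answer 918
Part 4: A3 = 918; threaded value p + q = 919; d = -6; a(3) = -3*(40) - 1*(16) + 2*(-6) = -148; iterating: a(3)=-148, a(4)=436, a(5)=-1080, a(6)=2508, a(7)=-5572, a(8)=12048, a(9)=-25556, a(10)=53476; answer 53476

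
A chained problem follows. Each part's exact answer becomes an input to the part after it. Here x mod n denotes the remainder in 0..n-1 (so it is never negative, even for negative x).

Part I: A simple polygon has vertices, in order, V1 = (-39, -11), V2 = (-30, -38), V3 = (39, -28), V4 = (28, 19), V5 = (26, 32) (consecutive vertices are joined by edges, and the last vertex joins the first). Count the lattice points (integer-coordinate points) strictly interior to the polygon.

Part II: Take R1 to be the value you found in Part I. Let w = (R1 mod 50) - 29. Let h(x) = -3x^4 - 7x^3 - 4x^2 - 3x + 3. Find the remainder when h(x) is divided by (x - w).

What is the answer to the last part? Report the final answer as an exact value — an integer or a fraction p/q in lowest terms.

-78

Part I: cross terms: (-39*-38 - -30*-11)=1152, (-30*-28 - 39*-38)=2322, (39*19 - 28*-28)=1525, (28*32 - 26*19)=402, (26*-11 - -39*32)=962; twice the area = |6363| = 6363; area = 6363/2; boundary points = 9 + 1 + 1 + 1 + 1 = 13; strictly interior points = area - boundary/2 + 1 = 3176; answer 3176
Part II: R1 = 3176; w = -3; remainder = value at the root: -3*(-3)^4 - 7*(-3)^3 - 4*(-3)^2 - 3*(-3)^1 + 3 = (-243) + (189) + (-36) + (9) + (3) = -78; answer -78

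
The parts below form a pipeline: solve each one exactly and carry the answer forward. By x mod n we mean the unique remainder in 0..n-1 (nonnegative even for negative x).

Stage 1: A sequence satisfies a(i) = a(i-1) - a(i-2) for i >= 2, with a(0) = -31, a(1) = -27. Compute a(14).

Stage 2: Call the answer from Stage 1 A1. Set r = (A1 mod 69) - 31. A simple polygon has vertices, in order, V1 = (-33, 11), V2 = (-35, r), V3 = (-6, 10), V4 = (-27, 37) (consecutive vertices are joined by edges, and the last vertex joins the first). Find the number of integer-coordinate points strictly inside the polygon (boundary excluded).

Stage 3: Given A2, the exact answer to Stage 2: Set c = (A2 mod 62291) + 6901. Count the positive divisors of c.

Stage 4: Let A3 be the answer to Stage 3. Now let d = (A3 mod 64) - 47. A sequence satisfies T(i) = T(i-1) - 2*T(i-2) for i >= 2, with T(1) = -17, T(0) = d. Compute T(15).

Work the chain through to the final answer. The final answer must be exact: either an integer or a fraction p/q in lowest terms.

Stage 1: a(2) = 1*(-27) - 1*(-31) = 4; iterating: a(2)=4, a(3)=31, a(4)=27, a(5)=-4, a(6)=-31, a(7)=-27, a(8)=4, a(9)=31, a(10)=27, a(11)=-4, a(12)=-31, a(13)=-27, a(14)=4; answer 4
Stage 2: A1 = 4; r = -27; cross terms: (-33*-27 - -35*11)=1276, (-35*10 - -6*-27)=-512, (-6*37 - -27*10)=48, (-27*11 - -33*37)=924; twice the area = |1736| = 1736; area = 868; boundary points = 2 + 1 + 3 + 2 = 8; strictly interior points = area - boundary/2 + 1 = 865; answer 865
Stage 3: A2 = 865; c = 7766; 7766 = 2 * 11 * 353; number of divisors = (1+1) * (1+1) * (1+1) = 8; answer 8
Stage 4: A3 = 8; d = -39; T(2) = 1*(-17) - 2*(-39) = 61; iterating: T(2)=61, T(3)=95, T(4)=-27, T(5)=-217, T(6)=-163, T(7)=271, T(8)=597, T(9)=55, T(10)=-1139, T(11)=-1249, T(12)=1029, T(13)=3527, T(14)=1469, T(15)=-5585; answer -5585

-5585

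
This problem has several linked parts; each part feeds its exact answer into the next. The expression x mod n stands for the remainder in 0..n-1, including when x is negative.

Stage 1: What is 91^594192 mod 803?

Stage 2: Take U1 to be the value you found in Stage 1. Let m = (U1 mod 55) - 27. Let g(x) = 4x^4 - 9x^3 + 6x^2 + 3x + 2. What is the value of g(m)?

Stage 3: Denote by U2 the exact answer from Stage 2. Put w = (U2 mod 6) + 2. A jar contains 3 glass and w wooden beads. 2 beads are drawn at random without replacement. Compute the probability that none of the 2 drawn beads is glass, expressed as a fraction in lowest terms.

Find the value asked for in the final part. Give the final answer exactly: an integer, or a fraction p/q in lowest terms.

2/7

Stage 1: squarings mod 803: 91^1=91, 91^2=251, 91^4=367, 91^8=588, 91^16=454, 91^32=548, 91^64=785, 91^128=324, 91^256=586, 91^512=515, 91^1024=235, 91^2048=621, 91^4096=201, 91^8192=251, 91^16384=367, 91^32768=588, 91^65536=454, 91^131072=548, 91^262144=785, 91^524288=324; 91^594192 = 91^16 * 91^256 * 91^4096 * 91^65536 * 91^524288 = 592 (mod 803); answer 592
Stage 2: U1 = 592; m = 15; 4*(15)^4 - 9*(15)^3 + 6*(15)^2 + 3*(15)^1 + 2 = (202500) + (-30375) + (1350) + (45) + (2) = 173522; answer 173522
Stage 3: U2 = 173522; w = 4; total draws C(7,2) = 21; favorable C(4,2) = 6; P = 2/7; answer 2/7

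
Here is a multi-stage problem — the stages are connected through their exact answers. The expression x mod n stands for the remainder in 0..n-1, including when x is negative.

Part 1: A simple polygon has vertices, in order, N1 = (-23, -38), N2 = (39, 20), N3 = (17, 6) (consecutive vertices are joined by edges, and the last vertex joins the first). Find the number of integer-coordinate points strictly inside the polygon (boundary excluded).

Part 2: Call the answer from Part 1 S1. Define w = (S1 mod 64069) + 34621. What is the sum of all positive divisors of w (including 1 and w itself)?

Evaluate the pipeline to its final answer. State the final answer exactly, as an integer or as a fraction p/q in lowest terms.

54576

Part 1: cross terms: (-23*20 - 39*-38)=1022, (39*6 - 17*20)=-106, (17*-38 - -23*6)=-508; twice the area = |408| = 408; area = 204; boundary points = 2 + 2 + 4 = 8; strictly interior points = area - boundary/2 + 1 = 201; answer 201
Part 2: S1 = 201; w = 34822; 34822 = 2 * 23 * 757; sigma = (1 + 2) * (1 + 23) * (1 + 757) = 3 * 24 * 758 = 54576; answer 54576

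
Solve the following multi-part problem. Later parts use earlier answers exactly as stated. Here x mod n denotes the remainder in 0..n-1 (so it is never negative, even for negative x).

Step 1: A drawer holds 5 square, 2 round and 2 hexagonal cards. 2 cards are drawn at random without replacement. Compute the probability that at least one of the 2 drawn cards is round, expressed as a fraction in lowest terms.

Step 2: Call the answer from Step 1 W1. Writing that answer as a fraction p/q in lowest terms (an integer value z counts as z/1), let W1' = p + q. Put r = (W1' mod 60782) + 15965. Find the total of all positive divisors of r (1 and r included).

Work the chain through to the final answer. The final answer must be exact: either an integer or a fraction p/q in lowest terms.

Step 1: total draws C(9,2) = 36; complement C(7,2) = 21; favorable 36 - 21 = 15; P = 5/12; answer 5/12
Step 2: W1 = 5/12; threaded value p + q = 17; r = 15982; 15982 = 2 * 61 * 131; sigma = (1 + 2) * (1 + 61) * (1 + 131) = 3 * 62 * 132 = 24552; answer 24552

24552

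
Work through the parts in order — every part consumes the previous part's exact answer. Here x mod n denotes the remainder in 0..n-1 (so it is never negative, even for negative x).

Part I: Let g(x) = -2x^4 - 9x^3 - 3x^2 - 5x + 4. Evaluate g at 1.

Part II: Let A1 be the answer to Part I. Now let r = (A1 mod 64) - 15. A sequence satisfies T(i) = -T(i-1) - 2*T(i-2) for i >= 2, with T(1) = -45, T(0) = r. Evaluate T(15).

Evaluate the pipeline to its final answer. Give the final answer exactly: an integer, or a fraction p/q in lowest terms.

Part I: -2*(1)^4 - 9*(1)^3 - 3*(1)^2 - 5*(1)^1 + 4 = (-2) + (-9) + (-3) + (-5) + (4) = -15; answer -15
Part II: A1 = -15; r = 34; T(2) = -1*(-45) - 2*(34) = -23; iterating: T(2)=-23, T(3)=113, T(4)=-67, T(5)=-159, T(6)=293, T(7)=25, T(8)=-611, T(9)=561, T(10)=661, T(11)=-1783, T(12)=461, T(13)=3105, T(14)=-4027, T(15)=-2183; answer -2183

-2183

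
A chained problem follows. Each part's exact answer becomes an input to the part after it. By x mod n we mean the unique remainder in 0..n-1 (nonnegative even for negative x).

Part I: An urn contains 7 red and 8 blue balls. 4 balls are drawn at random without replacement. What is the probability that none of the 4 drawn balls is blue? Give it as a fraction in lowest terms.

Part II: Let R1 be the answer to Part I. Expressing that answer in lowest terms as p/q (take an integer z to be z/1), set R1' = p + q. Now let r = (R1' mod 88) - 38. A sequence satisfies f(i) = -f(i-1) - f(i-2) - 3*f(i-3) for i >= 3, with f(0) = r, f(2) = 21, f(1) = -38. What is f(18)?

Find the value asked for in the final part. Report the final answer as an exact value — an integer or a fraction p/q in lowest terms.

Part I: total draws C(15,4) = 1365; favorable C(7,4) = 35; P = 1/39; answer 1/39
Part II: R1 = 1/39; threaded value p + q = 40; r = 2; f(3) = -1*(21) - 1*(-38) - 3*(2) = 11; iterating: f(3)=11, f(4)=82, f(5)=-156, f(6)=41, f(7)=-131, f(8)=558, f(9)=-550, f(10)=385, f(11)=-1509, f(12)=2774, f(13)=-2420, f(14)=4173, f(15)=-10075, f(16)=13162, f(17)=-15606, f(18)=32669; answer 32669

32669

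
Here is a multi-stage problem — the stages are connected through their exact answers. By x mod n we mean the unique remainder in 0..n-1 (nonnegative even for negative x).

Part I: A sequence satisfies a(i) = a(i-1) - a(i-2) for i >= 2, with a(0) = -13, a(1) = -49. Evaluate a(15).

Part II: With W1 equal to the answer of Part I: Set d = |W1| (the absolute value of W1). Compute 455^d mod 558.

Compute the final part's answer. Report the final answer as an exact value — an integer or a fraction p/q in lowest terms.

239

Part I: a(2) = 1*(-49) - 1*(-13) = -36; iterating: a(2)=-36, a(3)=13, a(4)=49, a(5)=36, a(6)=-13, a(7)=-49, a(8)=-36, a(9)=13, a(10)=49, a(11)=36, a(12)=-13, a(13)=-49, a(14)=-36, a(15)=13; answer 13
Part II: W1 = 13; d = 13; squarings mod 558: 455^1=455, 455^2=7, 455^4=49, 455^8=169; 455^13 = 455^1 * 455^4 * 455^8 = 239 (mod 558); answer 239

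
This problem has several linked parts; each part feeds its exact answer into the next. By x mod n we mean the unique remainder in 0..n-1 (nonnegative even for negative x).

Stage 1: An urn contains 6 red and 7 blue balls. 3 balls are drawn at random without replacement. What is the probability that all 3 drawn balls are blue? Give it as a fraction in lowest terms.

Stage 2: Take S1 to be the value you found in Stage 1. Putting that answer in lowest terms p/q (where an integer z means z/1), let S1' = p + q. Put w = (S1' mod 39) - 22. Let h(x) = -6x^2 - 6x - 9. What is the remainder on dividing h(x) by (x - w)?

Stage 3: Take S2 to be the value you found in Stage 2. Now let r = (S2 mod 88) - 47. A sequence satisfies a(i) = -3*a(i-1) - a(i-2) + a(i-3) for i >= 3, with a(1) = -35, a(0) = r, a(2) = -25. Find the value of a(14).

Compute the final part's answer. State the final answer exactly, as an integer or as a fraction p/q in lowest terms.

Stage 1: total draws C(13,3) = 286; favorable C(7,3) = 35; P = 35/286; answer 35/286
Stage 2: S1 = 35/286; threaded value p + q = 321; w = -13; remainder = value at the root: -6*(-13)^2 - 6*(-13)^1 - 9 = (-1014) + (78) + (-9) = -945; answer -945
Stage 3: S2 = -945; r = -24; a(3) = -3*(-25) - 1*(-35) + 1*(-24) = 86; iterating: a(3)=86, a(4)=-268, a(5)=693, a(6)=-1725, a(7)=4214, a(8)=-10224, a(9)=24733, a(10)=-59761, a(11)=144326, a(12)=-348484, a(13)=841365, a(14)=-2031285; answer -2031285

-2031285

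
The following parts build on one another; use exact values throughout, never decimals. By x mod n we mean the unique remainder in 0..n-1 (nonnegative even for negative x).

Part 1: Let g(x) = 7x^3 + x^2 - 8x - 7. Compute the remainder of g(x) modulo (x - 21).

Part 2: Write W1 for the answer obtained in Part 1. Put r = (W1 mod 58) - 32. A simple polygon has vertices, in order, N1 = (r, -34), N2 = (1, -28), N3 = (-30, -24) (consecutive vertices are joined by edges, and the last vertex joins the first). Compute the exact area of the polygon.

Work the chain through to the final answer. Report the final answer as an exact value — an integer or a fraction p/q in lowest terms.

125

Part 1: remainder = value at the root: 7*(21)^3 + 1*(21)^2 - 8*(21)^1 - 7 = (64827) + (441) + (-168) + (-7) = 65093; answer 65093
Part 2: W1 = 65093; r = -15; cross terms: (-15*-28 - 1*-34)=454, (1*-24 - -30*-28)=-864, (-30*-34 - -15*-24)=660; twice the area = |250| = 250; area = 125; answer 125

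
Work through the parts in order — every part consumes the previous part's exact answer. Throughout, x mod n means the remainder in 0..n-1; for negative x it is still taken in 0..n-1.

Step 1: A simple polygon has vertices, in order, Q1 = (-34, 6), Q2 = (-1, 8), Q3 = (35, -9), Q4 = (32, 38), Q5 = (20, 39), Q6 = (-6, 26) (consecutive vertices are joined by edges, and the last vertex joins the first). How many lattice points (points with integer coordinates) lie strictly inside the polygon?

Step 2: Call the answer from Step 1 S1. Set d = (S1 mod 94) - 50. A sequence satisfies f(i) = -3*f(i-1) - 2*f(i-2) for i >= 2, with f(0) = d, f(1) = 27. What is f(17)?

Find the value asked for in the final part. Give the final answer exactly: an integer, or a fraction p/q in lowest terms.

6422457

Step 1: cross terms: (-34*8 - -1*6)=-266, (-1*-9 - 35*8)=-271, (35*38 - 32*-9)=1618, (32*39 - 20*38)=488, (20*26 - -6*39)=754, (-6*6 - -34*26)=848; twice the area = |3171| = 3171; area = 3171/2; boundary points = 1 + 1 + 1 + 1 + 13 + 4 = 21; strictly interior points = area - boundary/2 + 1 = 1576; answer 1576
Step 2: S1 = 1576; d = 22; f(2) = -3*(27) - 2*(22) = -125; iterating: f(2)=-125, f(3)=321, f(4)=-713, f(5)=1497, f(6)=-3065, f(7)=6201, f(8)=-12473, f(9)=25017, f(10)=-50105, f(11)=100281, f(12)=-200633, f(13)=401337, f(14)=-802745, f(15)=1605561, f(16)=-3211193, f(17)=6422457; answer 6422457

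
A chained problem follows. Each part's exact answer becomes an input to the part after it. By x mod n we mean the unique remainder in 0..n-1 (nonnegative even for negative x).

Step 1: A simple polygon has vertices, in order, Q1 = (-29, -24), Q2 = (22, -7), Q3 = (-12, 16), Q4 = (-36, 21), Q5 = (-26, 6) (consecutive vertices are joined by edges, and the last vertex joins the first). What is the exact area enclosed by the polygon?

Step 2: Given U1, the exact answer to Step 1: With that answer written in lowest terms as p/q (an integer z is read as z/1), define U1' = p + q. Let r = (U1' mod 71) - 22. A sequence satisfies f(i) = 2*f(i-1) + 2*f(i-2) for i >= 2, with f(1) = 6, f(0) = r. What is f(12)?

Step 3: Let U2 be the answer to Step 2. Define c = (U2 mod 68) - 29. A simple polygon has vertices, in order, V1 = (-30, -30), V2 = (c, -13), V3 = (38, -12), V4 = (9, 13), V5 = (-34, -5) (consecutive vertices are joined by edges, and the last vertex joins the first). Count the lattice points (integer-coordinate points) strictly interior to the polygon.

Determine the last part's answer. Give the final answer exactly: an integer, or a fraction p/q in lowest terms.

1546

Step 1: cross terms: (-29*-7 - 22*-24)=731, (22*16 - -12*-7)=268, (-12*21 - -36*16)=324, (-36*6 - -26*21)=330, (-26*-24 - -29*6)=798; twice the area = |2451| = 2451; area = 2451/2; answer 2451/2
Step 2: U1 = 2451/2; threaded value p + q = 2453; r = 17; f(2) = 2*(6) + 2*(17) = 46; iterating: f(2)=46, f(3)=104, f(4)=300, f(5)=808, f(6)=2216, f(7)=6048, f(8)=16528, f(9)=45152, f(10)=123360, f(11)=337024, f(12)=920768; answer 920768
Step 3: U2 = 920768; c = 19; cross terms: (-30*-13 - 19*-30)=960, (19*-12 - 38*-13)=266, (38*13 - 9*-12)=602, (9*-5 - -34*13)=397, (-34*-30 - -30*-5)=870; twice the area = |3095| = 3095; area = 3095/2; boundary points = 1 + 1 + 1 + 1 + 1 = 5; strictly interior points = area - boundary/2 + 1 = 1546; answer 1546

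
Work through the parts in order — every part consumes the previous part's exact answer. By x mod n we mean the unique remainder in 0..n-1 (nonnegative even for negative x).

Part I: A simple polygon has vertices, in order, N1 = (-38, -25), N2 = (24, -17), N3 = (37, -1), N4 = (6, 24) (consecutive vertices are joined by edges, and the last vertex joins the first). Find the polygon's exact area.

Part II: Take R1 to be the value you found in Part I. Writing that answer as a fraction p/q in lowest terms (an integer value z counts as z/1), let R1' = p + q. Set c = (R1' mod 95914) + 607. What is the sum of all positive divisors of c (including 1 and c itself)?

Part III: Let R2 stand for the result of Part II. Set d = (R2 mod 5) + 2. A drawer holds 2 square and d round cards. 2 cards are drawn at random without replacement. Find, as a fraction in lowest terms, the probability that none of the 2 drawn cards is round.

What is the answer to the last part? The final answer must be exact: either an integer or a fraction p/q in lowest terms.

Part I: cross terms: (-38*-17 - 24*-25)=1246, (24*-1 - 37*-17)=605, (37*24 - 6*-1)=894, (6*-25 - -38*24)=762; twice the area = |3507| = 3507; area = 3507/2; answer 3507/2
Part II: R1 = 3507/2; threaded value p + q = 3509; c = 4116; 4116 = 2^2 * 3 * 7^3; sigma = (1 + 2 + 4) * (1 + 3) * (1 + 7 + 49 + 343) = 7 * 4 * 400 = 11200; answer 11200
Part III: R2 = 11200; d = 2; total draws C(4,2) = 6; favorable C(2,2) = 1; P = 1/6; answer 1/6

1/6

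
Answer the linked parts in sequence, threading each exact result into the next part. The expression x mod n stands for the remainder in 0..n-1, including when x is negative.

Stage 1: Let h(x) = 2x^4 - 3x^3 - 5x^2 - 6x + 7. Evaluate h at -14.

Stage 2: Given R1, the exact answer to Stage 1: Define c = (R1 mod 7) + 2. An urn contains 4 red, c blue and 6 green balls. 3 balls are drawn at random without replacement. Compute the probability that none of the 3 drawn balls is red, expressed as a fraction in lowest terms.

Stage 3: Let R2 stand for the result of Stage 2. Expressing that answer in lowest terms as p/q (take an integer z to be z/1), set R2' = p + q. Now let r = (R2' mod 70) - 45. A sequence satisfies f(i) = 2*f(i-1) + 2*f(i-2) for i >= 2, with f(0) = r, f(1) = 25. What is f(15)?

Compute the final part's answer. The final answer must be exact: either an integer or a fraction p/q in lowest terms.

43334784

Stage 1: 2*(-14)^4 - 3*(-14)^3 - 5*(-14)^2 - 6*(-14)^1 + 7 = (76832) + (8232) + (-980) + (84) + (7) = 84175; answer 84175
Stage 2: R1 = 84175; c = 2; total draws C(12,3) = 220; favorable C(8,3) = 56; P = 14/55; answer 14/55
Stage 3: R2 = 14/55; threaded value p + q = 69; r = 24; f(2) = 2*(25) + 2*(24) = 98; iterating: f(2)=98, f(3)=246, f(4)=688, f(5)=1868, f(6)=5112, f(7)=13960, f(8)=38144, f(9)=104208, f(10)=284704, f(11)=777824, f(12)=2125056, f(13)=5805760, f(14)=15861632, f(15)=43334784; answer 43334784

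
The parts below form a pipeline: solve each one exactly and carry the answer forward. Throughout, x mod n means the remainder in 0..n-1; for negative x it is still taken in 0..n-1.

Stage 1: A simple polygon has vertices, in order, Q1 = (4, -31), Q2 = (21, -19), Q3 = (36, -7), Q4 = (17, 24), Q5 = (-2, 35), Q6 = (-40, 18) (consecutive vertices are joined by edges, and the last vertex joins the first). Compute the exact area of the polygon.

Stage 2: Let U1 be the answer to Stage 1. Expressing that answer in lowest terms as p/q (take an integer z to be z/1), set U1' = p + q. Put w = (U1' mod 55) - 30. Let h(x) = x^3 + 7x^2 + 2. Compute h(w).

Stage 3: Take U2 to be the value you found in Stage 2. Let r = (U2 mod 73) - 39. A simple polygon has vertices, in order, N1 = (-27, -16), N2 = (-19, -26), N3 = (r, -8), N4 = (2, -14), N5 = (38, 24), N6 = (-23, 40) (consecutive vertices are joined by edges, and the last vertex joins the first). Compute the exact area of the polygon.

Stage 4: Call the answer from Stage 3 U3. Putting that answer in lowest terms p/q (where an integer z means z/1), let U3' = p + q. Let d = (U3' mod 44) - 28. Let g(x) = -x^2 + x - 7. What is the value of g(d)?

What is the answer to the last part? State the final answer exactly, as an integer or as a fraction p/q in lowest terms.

Stage 1: cross terms: (4*-19 - 21*-31)=575, (21*-7 - 36*-19)=537, (36*24 - 17*-7)=983, (17*35 - -2*24)=643, (-2*18 - -40*35)=1364, (-40*-31 - 4*18)=1168; twice the area = |5270| = 5270; area = 2635; answer 2635
Stage 2: U1 = 2635; threaded value p + q = 2636; w = 21; 1*(21)^3 + 7*(21)^2 + 2 = (9261) + (3087) + (2) = 12350; answer 12350
Stage 3: U2 = 12350; r = -26; cross terms: (-27*-26 - -19*-16)=398, (-19*-8 - -26*-26)=-524, (-26*-14 - 2*-8)=380, (2*24 - 38*-14)=580, (38*40 - -23*24)=2072, (-23*-16 - -27*40)=1448; twice the area = |4354| = 4354; area = 2177; answer 2177
Stage 4: U3 = 2177; threaded value p + q = 2178; d = -6; -1*(-6)^2 + 1*(-6)^1 - 7 = (-36) + (-6) + (-7) = -49; answer -49

-49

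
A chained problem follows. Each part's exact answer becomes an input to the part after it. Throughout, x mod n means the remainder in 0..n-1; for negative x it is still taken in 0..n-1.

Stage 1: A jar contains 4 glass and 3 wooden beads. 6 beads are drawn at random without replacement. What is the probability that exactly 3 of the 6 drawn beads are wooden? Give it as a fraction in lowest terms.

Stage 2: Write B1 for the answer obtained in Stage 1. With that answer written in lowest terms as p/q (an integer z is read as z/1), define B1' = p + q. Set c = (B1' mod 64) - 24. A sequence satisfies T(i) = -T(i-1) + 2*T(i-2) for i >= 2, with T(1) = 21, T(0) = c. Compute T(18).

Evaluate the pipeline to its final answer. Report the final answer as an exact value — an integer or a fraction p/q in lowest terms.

Stage 1: total draws C(7,6) = 7; favorable C(3,3)*C(4,3) = 4; P = 4/7; answer 4/7
Stage 2: B1 = 4/7; threaded value p + q = 11; c = -13; T(2) = -1*(21) + 2*(-13) = -47; iterating: T(2)=-47, T(3)=89, T(4)=-183, T(5)=361, T(6)=-727, T(7)=1449, T(8)=-2903, T(9)=5801, T(10)=-11607, T(11)=23209, T(12)=-46423, T(13)=92841, T(14)=-185687, T(15)=371369, T(16)=-742743, T(17)=1485481, T(18)=-2970967; answer -2970967

-2970967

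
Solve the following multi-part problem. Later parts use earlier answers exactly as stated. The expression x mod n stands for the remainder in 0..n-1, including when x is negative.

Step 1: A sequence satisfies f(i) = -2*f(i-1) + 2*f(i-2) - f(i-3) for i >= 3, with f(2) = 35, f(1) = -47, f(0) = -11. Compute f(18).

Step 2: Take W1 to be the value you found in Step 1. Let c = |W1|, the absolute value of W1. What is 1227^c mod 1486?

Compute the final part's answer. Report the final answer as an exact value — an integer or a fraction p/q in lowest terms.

Step 1: f(3) = -2*(35) + 2*(-47) - 1*(-11) = -153; iterating: f(3)=-153, f(4)=423, f(5)=-1187, f(6)=3373, f(7)=-9543, f(8)=27019, f(9)=-76497, f(10)=216575, f(11)=-613163, f(12)=1735973, f(13)=-4914847, f(14)=13914803, f(15)=-39395273, f(16)=111534999, f(17)=-315775347, f(18)=894015965; answer 894015965
Step 2: W1 = 894015965; c = 894015965; squarings mod 1486: 1227^1=1227, 1227^2=211, 1227^4=1427, 1227^8=509, 1227^16=517, 1227^32=1295, 1227^64=817, 1227^128=275, 1227^256=1325, 1227^512=659, 1227^1024=369, 1227^2048=935, 1227^4096=457, 1227^8192=809, 1227^16384=641, 1227^32768=745, 1227^65536=747, 1227^131072=759, 1227^262144=999, 1227^524288=895, 1227^1048576=71, 1227^2097152=583, 1227^4194304=1081, 1227^8388608=565, 1227^16777216=1221, 1227^33554432=383, 1227^67108864=1061, 1227^134217728=819, 1227^268435456=575, 1227^536870912=733; 1227^894015965 = 1227^1 * 1227^4 * 1227^8 * 1227^16 * 1227^64 * 1227^128 * 1227^256 * 1227^2048 * 1227^4096 * 1227^32768 * 1227^65536 * 1227^524288 * 1227^4194304 * 1227^16777216 * 1227^67108864 * 1227^268435456 * 1227^536870912 = 23 (mod 1486); answer 23

23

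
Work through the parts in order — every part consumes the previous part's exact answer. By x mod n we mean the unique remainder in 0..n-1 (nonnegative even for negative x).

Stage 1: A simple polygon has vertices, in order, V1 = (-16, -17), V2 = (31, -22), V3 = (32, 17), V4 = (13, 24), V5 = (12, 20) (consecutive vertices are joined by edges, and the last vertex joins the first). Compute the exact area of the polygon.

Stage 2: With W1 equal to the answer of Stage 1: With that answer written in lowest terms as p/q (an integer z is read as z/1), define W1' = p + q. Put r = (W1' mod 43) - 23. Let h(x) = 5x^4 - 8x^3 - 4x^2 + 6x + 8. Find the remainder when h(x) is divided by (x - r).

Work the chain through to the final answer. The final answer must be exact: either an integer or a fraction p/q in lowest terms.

225323

Stage 1: cross terms: (-16*-22 - 31*-17)=879, (31*17 - 32*-22)=1231, (32*24 - 13*17)=547, (13*20 - 12*24)=-28, (12*-17 - -16*20)=116; twice the area = |2745| = 2745; area = 2745/2; answer 2745/2
Stage 2: W1 = 2745/2; threaded value p + q = 2747; r = 15; remainder = value at the root: 5*(15)^4 - 8*(15)^3 - 4*(15)^2 + 6*(15)^1 + 8 = (253125) + (-27000) + (-900) + (90) + (8) = 225323; answer 225323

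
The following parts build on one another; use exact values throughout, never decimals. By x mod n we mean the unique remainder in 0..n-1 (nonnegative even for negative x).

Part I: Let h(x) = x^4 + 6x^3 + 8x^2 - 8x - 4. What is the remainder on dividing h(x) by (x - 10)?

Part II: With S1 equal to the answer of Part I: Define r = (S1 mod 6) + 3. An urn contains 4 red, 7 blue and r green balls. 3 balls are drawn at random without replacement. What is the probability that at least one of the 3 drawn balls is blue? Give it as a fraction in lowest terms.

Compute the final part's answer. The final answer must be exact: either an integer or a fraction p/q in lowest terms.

Part I: remainder = value at the root: 1*(10)^4 + 6*(10)^3 + 8*(10)^2 - 8*(10)^1 - 4 = (10000) + (6000) + (800) + (-80) + (-4) = 16716; answer 16716
Part II: S1 = 16716; r = 3; total draws C(14,3) = 364; complement C(7,3) = 35; favorable 364 - 35 = 329; P = 47/52; answer 47/52

47/52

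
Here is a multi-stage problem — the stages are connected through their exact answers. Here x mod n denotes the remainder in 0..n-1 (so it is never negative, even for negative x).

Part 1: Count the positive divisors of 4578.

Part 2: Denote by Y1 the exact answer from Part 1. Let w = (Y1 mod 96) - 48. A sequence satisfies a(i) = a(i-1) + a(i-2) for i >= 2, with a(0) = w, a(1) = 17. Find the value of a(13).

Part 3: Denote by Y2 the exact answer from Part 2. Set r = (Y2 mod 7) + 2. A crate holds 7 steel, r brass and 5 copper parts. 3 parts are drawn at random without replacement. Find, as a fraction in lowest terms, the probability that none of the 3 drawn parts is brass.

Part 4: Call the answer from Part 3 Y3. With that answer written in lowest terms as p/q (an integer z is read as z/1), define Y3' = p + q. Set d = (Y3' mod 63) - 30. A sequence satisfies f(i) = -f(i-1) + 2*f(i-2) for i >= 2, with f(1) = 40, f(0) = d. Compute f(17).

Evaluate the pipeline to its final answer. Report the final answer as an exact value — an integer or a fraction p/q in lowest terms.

Part 1: 4578 = 2 * 3 * 7 * 109; number of divisors = (1+1) * (1+1) * (1+1) * (1+1) = 16; answer 16
Part 2: Y1 = 16; w = -32; a(2) = 1*(17) + 1*(-32) = -15; iterating: a(2)=-15, a(3)=2, a(4)=-13, a(5)=-11, a(6)=-24, a(7)=-35, a(8)=-59, a(9)=-94, a(10)=-153, a(11)=-247, a(12)=-400, a(13)=-647; answer -647
Part 3: Y2 = -647; r = 6; total draws C(18,3) = 816; favorable C(12,3) = 220; P = 55/204; answer 55/204
Part 4: Y3 = 55/204; threaded value p + q = 259; d = -23; f(2) = -1*(40) + 2*(-23) = -86; iterating: f(2)=-86, f(3)=166, f(4)=-338, f(5)=670, f(6)=-1346, f(7)=2686, f(8)=-5378, f(9)=10750, f(10)=-21506, f(11)=43006, f(12)=-86018, f(13)=172030, f(14)=-344066, f(15)=688126, f(16)=-1376258, f(17)=2752510; answer 2752510

2752510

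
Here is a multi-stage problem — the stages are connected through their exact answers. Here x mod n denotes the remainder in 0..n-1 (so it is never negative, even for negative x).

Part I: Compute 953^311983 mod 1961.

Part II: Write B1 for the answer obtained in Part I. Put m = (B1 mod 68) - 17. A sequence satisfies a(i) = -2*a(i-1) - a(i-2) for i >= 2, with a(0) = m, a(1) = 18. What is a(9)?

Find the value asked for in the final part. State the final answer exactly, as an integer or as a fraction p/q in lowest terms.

Part I: squarings mod 1961: 953^1=953, 953^2=266, 953^4=160, 953^8=107, 953^16=1644, 953^32=478, 953^64=1008, 953^128=266, 953^256=160, 953^512=107, 953^1024=1644, 953^2048=478, 953^4096=1008, 953^8192=266, 953^16384=160, 953^32768=107, 953^65536=1644, 953^131072=478, 953^262144=1008; 953^311983 = 953^1 * 953^2 * 953^4 * 953^8 * 953^32 * 953^128 * 953^512 * 953^16384 * 953^32768 * 953^262144 = 317 (mod 1961); answer 317
Part II: B1 = 317; m = 28; a(2) = -2*(18) - 1*(28) = -64; iterating: a(2)=-64, a(3)=110, a(4)=-156, a(5)=202, a(6)=-248, a(7)=294, a(8)=-340, a(9)=386; answer 386

386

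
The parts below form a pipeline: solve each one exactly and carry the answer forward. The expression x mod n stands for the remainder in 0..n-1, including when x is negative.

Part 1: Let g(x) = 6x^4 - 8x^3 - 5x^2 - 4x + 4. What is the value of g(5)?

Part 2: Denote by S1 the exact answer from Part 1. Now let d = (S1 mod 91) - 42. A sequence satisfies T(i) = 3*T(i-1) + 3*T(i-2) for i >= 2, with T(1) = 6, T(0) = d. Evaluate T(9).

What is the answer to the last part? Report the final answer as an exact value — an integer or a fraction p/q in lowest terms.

Part 1: 6*(5)^4 - 8*(5)^3 - 5*(5)^2 - 4*(5)^1 + 4 = (3750) + (-1000) + (-125) + (-20) + (4) = 2609; answer 2609
Part 2: S1 = 2609; d = 19; T(2) = 3*(6) + 3*(19) = 75; iterating: T(2)=75, T(3)=243, T(4)=954, T(5)=3591, T(6)=13635, T(7)=51678, T(8)=195939, T(9)=742851; answer 742851

742851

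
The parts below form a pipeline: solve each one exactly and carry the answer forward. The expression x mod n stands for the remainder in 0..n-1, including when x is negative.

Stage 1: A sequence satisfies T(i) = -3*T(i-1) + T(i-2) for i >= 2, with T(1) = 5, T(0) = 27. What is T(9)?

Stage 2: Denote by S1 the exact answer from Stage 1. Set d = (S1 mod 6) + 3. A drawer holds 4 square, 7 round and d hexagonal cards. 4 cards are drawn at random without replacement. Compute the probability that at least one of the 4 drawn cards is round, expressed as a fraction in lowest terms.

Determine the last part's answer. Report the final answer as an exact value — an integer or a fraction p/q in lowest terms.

Stage 1: T(2) = -3*(5) + 1*(27) = 12; iterating: T(2)=12, T(3)=-31, T(4)=105, T(5)=-346, T(6)=1143, T(7)=-3775, T(8)=12468, T(9)=-41179; answer -41179
Stage 2: S1 = -41179; d = 8; total draws C(19,4) = 3876; complement C(12,4) = 495; favorable 3876 - 495 = 3381; P = 1127/1292; answer 1127/1292

1127/1292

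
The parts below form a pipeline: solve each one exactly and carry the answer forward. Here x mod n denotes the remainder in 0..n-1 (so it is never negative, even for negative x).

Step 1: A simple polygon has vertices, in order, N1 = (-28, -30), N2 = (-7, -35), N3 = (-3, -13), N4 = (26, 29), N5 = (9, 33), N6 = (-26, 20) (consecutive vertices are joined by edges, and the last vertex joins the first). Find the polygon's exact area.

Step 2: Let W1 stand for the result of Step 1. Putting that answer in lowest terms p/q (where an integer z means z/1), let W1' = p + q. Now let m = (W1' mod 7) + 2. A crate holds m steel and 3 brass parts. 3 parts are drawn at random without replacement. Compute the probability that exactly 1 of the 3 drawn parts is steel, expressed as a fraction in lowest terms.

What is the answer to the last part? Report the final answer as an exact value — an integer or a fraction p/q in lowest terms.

3/14

Step 1: cross terms: (-28*-35 - -7*-30)=770, (-7*-13 - -3*-35)=-14, (-3*29 - 26*-13)=251, (26*33 - 9*29)=597, (9*20 - -26*33)=1038, (-26*-30 - -28*20)=1340; twice the area = |3982| = 3982; area = 1991; answer 1991
Step 2: W1 = 1991; threaded value p + q = 1992; m = 6; total draws C(9,3) = 84; favorable C(6,1)*C(3,2) = 18; P = 3/14; answer 3/14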